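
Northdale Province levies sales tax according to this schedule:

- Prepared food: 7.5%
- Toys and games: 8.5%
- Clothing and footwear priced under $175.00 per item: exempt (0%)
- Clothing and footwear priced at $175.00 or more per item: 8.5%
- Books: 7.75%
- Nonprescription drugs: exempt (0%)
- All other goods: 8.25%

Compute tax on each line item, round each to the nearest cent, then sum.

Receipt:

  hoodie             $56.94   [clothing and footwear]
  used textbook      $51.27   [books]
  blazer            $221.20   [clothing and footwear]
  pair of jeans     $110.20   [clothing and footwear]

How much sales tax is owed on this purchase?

Hoodie $56.94: clothing and footwear, under $175.00 → 0% → $0.00
Used textbook $51.27: books → 7.75% → $3.97
Blazer $221.20: clothing and footwear, $175.00 or more → 8.5% → $18.80
Pair of jeans $110.20: clothing and footwear, under $175.00 → 0% → $0.00
Total tax = $3.97 + $18.80 = $22.77

$22.77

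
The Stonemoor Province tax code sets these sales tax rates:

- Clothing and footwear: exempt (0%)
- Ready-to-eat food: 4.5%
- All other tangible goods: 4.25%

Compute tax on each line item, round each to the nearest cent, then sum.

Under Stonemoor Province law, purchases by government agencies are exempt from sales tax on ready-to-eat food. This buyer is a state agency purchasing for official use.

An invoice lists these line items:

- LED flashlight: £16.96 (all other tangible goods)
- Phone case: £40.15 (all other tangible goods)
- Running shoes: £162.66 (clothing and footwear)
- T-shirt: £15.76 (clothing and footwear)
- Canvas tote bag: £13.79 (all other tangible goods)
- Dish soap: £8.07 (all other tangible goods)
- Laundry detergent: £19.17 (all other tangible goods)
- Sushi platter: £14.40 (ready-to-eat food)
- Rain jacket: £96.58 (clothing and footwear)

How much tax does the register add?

LED flashlight £16.96: all other tangible goods → 4.25% → £0.72
Phone case £40.15: all other tangible goods → 4.25% → £1.71
Running shoes £162.66: clothing and footwear → 0% → £0.00
T-shirt £15.76: clothing and footwear → 0% → £0.00
Canvas tote bag £13.79: all other tangible goods → 4.25% → £0.59
Dish soap £8.07: all other tangible goods → 4.25% → £0.34
Laundry detergent £19.17: all other tangible goods → 4.25% → £0.81
Sushi platter £14.40: ready-to-eat food, buyer-exempt → 0% → £0.00
Rain jacket £96.58: clothing and footwear → 0% → £0.00
Total tax = £0.72 + £1.71 + £0.59 + £0.34 + £0.81 = £4.17

£4.17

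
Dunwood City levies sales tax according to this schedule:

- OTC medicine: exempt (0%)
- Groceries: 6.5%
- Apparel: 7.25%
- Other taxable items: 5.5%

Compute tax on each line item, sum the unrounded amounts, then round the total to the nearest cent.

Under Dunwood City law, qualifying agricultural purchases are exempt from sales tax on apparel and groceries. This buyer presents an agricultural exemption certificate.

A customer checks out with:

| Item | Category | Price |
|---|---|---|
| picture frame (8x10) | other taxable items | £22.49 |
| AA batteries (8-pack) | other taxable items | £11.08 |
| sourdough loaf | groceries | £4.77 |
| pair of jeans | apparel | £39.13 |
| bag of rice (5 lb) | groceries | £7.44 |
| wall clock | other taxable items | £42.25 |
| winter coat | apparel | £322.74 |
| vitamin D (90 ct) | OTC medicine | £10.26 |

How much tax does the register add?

£4.17

Picture frame (8x10) £22.49: other taxable items → 5.5% → £1.23695
AA batteries (8-pack) £11.08: other taxable items → 5.5% → £0.6094
Sourdough loaf £4.77: groceries, buyer-exempt → 0% → £0.00
Pair of jeans £39.13: apparel, buyer-exempt → 0% → £0.00
Bag of rice (5 lb) £7.44: groceries, buyer-exempt → 0% → £0.00
Wall clock £42.25: other taxable items → 5.5% → £2.32375
Winter coat £322.74: apparel, buyer-exempt → 0% → £0.00
Vitamin D (90 ct) £10.26: OTC medicine → 0% → £0.00
Unrounded tax sum = £4.1701 → £4.17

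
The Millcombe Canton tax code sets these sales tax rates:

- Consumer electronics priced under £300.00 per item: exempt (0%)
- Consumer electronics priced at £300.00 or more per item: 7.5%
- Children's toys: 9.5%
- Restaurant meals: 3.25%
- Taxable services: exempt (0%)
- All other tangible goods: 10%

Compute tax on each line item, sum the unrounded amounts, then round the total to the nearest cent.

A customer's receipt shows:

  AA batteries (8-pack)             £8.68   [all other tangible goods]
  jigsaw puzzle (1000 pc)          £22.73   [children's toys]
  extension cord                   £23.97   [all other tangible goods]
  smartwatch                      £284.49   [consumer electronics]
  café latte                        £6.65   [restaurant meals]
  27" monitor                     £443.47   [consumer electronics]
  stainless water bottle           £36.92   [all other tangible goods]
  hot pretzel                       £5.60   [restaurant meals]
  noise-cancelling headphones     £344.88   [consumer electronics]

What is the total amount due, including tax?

AA batteries (8-pack) £8.68: all other tangible goods → 10% → £0.868
Jigsaw puzzle (1000 pc) £22.73: children's toys → 9.5% → £2.15935
Extension cord £23.97: all other tangible goods → 10% → £2.397
Smartwatch £284.49: consumer electronics, under £300.00 → 0% → £0.00
Café latte £6.65: restaurant meals → 3.25% → £0.216125
27" monitor £443.47: consumer electronics, £300.00 or more → 7.5% → £33.26025
Stainless water bottle £36.92: all other tangible goods → 10% → £3.692
Hot pretzel £5.60: restaurant meals → 3.25% → £0.182
Noise-cancelling headphones £344.88: consumer electronics, £300.00 or more → 7.5% → £25.866
Subtotal = £1177.39; unrounded tax = £68.640725 → £68.64; total due = £1246.03

£1246.03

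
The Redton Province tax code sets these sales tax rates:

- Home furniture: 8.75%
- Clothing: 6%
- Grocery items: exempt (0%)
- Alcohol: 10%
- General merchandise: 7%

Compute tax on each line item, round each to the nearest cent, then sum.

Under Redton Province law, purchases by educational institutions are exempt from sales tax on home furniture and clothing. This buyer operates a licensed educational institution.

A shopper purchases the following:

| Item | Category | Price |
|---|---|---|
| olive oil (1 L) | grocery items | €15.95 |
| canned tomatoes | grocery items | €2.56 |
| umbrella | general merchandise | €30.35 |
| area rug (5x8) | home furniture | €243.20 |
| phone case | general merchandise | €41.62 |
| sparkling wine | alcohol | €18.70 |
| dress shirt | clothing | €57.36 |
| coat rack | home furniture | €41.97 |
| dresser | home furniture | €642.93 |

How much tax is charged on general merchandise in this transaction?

Umbrella €30.35: general merchandise → 7% → €2.12
Phone case €41.62: general merchandise → 7% → €2.91
Tax on general merchandise = €2.12 + €2.91 = €5.03

€5.03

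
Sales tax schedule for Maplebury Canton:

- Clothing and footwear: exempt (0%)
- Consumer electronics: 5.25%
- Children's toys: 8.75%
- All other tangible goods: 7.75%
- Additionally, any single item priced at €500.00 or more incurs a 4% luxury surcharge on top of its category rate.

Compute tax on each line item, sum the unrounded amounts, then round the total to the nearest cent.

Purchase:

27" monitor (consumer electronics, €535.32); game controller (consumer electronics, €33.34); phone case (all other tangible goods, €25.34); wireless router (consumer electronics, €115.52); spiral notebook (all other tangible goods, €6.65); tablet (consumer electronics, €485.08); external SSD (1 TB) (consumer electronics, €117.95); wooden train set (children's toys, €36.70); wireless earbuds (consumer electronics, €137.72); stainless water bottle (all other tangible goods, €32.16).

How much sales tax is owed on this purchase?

€104.40

27" monitor €535.32: consumer electronics → 5.25% + 4% surcharge = 9.25% → €49.5171
Game controller €33.34: consumer electronics → 5.25% → €1.75035
Phone case €25.34: all other tangible goods → 7.75% → €1.96385
Wireless router €115.52: consumer electronics → 5.25% → €6.0648
Spiral notebook €6.65: all other tangible goods → 7.75% → €0.515375
Tablet €485.08: consumer electronics → 5.25% → €25.4667
External SSD (1 TB) €117.95: consumer electronics → 5.25% → €6.192375
Wooden train set €36.70: children's toys → 8.75% → €3.21125
Wireless earbuds €137.72: consumer electronics → 5.25% → €7.2303
Stainless water bottle €32.16: all other tangible goods → 7.75% → €2.4924
Unrounded tax sum = €104.4045 → €104.40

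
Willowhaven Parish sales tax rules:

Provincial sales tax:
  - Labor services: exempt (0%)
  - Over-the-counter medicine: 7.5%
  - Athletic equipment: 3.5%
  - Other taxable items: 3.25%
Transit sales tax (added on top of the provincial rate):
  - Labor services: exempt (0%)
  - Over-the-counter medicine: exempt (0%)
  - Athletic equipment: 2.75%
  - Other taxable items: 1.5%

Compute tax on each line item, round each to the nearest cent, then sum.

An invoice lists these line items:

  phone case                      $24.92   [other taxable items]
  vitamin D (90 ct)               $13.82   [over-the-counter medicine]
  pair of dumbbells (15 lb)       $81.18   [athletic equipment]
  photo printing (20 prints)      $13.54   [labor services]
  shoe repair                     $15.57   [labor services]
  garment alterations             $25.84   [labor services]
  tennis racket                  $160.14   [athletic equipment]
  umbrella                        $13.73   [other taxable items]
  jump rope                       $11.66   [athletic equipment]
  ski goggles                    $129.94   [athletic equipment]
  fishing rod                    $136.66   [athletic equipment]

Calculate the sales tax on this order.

$35.34

Phone case $24.92: other taxable items → 3.25% + 1.5% transit = 4.75% → $1.18
Vitamin D (90 ct) $13.82: over-the-counter medicine → 7.5% + 0% transit = 7.5% → $1.04
Pair of dumbbells (15 lb) $81.18: athletic equipment → 3.5% + 2.75% transit = 6.25% → $5.07
Photo printing (20 prints) $13.54: labor services → 0% + 0% transit = 0% → $0.00
Shoe repair $15.57: labor services → 0% + 0% transit = 0% → $0.00
Garment alterations $25.84: labor services → 0% + 0% transit = 0% → $0.00
Tennis racket $160.14: athletic equipment → 3.5% + 2.75% transit = 6.25% → $10.01
Umbrella $13.73: other taxable items → 3.25% + 1.5% transit = 4.75% → $0.65
Jump rope $11.66: athletic equipment → 3.5% + 2.75% transit = 6.25% → $0.73
Ski goggles $129.94: athletic equipment → 3.5% + 2.75% transit = 6.25% → $8.12
Fishing rod $136.66: athletic equipment → 3.5% + 2.75% transit = 6.25% → $8.54
Total tax = $1.18 + $1.04 + $5.07 + $10.01 + $0.65 + $0.73 + $8.12 + $8.54 = $35.34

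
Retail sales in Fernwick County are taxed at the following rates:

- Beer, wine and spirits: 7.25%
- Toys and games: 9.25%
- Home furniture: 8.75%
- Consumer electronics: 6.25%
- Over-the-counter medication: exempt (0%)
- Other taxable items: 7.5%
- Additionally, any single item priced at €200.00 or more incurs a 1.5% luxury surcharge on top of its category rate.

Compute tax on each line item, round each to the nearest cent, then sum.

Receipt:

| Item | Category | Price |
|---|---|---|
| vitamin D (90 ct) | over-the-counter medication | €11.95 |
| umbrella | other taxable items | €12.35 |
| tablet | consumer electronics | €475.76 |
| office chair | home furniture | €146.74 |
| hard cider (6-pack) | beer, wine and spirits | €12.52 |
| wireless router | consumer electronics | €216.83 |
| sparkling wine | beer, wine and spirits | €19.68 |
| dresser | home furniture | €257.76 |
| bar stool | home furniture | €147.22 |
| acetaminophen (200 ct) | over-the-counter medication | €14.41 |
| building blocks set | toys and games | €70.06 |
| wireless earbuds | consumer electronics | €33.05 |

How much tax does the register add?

€117.63

Vitamin D (90 ct) €11.95: over-the-counter medication → 0% → €0.00
Umbrella €12.35: other taxable items → 7.5% → €0.93
Tablet €475.76: consumer electronics → 6.25% + 1.5% surcharge = 7.75% → €36.87
Office chair €146.74: home furniture → 8.75% → €12.84
Hard cider (6-pack) €12.52: beer, wine and spirits → 7.25% → €0.91
Wireless router €216.83: consumer electronics → 6.25% + 1.5% surcharge = 7.75% → €16.80
Sparkling wine €19.68: beer, wine and spirits → 7.25% → €1.43
Dresser €257.76: home furniture → 8.75% + 1.5% surcharge = 10.25% → €26.42
Bar stool €147.22: home furniture → 8.75% → €12.88
Acetaminophen (200 ct) €14.41: over-the-counter medication → 0% → €0.00
Building blocks set €70.06: toys and games → 9.25% → €6.48
Wireless earbuds €33.05: consumer electronics → 6.25% → €2.07
Total tax = €0.93 + €36.87 + €12.84 + €0.91 + €16.80 + €1.43 + €26.42 + €12.88 + €6.48 + €2.07 = €117.63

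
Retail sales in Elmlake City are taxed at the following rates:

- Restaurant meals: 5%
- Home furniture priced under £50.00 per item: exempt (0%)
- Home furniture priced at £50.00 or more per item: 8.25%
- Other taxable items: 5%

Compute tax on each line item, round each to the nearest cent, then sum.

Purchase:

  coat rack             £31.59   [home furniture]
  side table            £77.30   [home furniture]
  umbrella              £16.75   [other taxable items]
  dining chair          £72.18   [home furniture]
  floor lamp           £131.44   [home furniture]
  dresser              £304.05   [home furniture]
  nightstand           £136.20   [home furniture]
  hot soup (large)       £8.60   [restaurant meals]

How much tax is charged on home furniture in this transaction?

£59.49

Coat rack £31.59: home furniture, under £50.00 → 0% → £0.00
Side table £77.30: home furniture, £50.00 or more → 8.25% → £6.38
Dining chair £72.18: home furniture, £50.00 or more → 8.25% → £5.95
Floor lamp £131.44: home furniture, £50.00 or more → 8.25% → £10.84
Dresser £304.05: home furniture, £50.00 or more → 8.25% → £25.08
Nightstand £136.20: home furniture, £50.00 or more → 8.25% → £11.24
Tax on home furniture = £0.00 + £6.38 + £5.95 + £10.84 + £25.08 + £11.24 = £59.49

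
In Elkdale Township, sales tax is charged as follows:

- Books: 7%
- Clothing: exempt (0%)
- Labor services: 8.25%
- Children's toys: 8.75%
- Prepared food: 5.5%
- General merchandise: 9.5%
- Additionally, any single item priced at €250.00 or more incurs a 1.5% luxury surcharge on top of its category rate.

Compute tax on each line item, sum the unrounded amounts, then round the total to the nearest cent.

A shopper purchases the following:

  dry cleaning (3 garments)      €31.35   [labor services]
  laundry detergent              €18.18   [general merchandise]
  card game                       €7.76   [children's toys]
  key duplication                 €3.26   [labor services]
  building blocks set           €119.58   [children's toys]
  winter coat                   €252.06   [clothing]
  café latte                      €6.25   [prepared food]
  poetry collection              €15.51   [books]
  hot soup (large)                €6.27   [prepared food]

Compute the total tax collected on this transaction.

€21.28

Dry cleaning (3 garments) €31.35: labor services → 8.25% → €2.586375
Laundry detergent €18.18: general merchandise → 9.5% → €1.7271
Card game €7.76: children's toys → 8.75% → €0.679
Key duplication €3.26: labor services → 8.25% → €0.26895
Building blocks set €119.58: children's toys → 8.75% → €10.46325
Winter coat €252.06: clothing → 0% + 1.5% surcharge = 1.5% → €3.7809
Café latte €6.25: prepared food → 5.5% → €0.34375
Poetry collection €15.51: books → 7% → €1.0857
Hot soup (large) €6.27: prepared food → 5.5% → €0.34485
Unrounded tax sum = €21.279875 → €21.28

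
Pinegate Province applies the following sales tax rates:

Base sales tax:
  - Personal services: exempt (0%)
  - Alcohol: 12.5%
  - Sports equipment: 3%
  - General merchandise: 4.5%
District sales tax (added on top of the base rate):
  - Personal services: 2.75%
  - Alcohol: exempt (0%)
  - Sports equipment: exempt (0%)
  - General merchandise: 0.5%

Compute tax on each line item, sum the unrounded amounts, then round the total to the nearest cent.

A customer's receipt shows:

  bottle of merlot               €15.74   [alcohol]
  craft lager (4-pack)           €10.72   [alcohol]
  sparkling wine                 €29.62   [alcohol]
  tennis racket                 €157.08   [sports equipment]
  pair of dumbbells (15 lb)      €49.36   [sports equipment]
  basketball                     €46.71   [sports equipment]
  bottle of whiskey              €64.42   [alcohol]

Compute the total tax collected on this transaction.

€22.66

Bottle of merlot €15.74: alcohol → 12.5% + 0% district = 12.5% → €1.9675
Craft lager (4-pack) €10.72: alcohol → 12.5% + 0% district = 12.5% → €1.34
Sparkling wine €29.62: alcohol → 12.5% + 0% district = 12.5% → €3.7025
Tennis racket €157.08: sports equipment → 3% + 0% district = 3% → €4.7124
Pair of dumbbells (15 lb) €49.36: sports equipment → 3% + 0% district = 3% → €1.4808
Basketball €46.71: sports equipment → 3% + 0% district = 3% → €1.4013
Bottle of whiskey €64.42: alcohol → 12.5% + 0% district = 12.5% → €8.0525
Unrounded tax sum = €22.657 → €22.66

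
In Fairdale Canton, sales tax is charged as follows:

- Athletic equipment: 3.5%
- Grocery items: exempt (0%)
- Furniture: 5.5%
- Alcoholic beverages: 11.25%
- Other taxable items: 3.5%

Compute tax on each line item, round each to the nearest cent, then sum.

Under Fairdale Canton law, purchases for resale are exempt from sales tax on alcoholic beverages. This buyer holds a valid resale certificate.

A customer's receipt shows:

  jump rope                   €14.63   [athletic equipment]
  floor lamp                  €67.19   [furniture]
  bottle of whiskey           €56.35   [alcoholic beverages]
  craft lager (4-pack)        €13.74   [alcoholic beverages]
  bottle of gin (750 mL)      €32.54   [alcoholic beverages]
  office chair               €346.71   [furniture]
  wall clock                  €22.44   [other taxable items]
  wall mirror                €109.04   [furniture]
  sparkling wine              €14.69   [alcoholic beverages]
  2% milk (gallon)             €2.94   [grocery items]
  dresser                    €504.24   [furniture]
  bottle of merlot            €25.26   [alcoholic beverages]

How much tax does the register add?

Jump rope €14.63: athletic equipment → 3.5% → €0.51
Floor lamp €67.19: furniture → 5.5% → €3.70
Bottle of whiskey €56.35: alcoholic beverages, buyer-exempt → 0% → €0.00
Craft lager (4-pack) €13.74: alcoholic beverages, buyer-exempt → 0% → €0.00
Bottle of gin (750 mL) €32.54: alcoholic beverages, buyer-exempt → 0% → €0.00
Office chair €346.71: furniture → 5.5% → €19.07
Wall clock €22.44: other taxable items → 3.5% → €0.79
Wall mirror €109.04: furniture → 5.5% → €6.00
Sparkling wine €14.69: alcoholic beverages, buyer-exempt → 0% → €0.00
2% milk (gallon) €2.94: grocery items → 0% → €0.00
Dresser €504.24: furniture → 5.5% → €27.73
Bottle of merlot €25.26: alcoholic beverages, buyer-exempt → 0% → €0.00
Total tax = €0.51 + €3.70 + €19.07 + €0.79 + €6.00 + €27.73 = €57.80

€57.80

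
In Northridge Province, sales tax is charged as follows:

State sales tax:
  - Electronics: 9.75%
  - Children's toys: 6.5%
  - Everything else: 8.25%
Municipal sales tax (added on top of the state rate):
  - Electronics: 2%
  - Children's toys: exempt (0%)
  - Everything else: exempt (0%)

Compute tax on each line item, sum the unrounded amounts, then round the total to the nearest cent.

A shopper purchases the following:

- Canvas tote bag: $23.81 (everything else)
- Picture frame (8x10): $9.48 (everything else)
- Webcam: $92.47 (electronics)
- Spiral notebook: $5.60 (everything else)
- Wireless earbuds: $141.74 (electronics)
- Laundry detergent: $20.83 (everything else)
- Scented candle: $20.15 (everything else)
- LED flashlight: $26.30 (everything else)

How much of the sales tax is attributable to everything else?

$8.76

Canvas tote bag $23.81: everything else → 8.25% + 0% municipal = 8.25% → $1.964325
Picture frame (8x10) $9.48: everything else → 8.25% + 0% municipal = 8.25% → $0.7821
Spiral notebook $5.60: everything else → 8.25% + 0% municipal = 8.25% → $0.462
Laundry detergent $20.83: everything else → 8.25% + 0% municipal = 8.25% → $1.718475
Scented candle $20.15: everything else → 8.25% + 0% municipal = 8.25% → $1.662375
LED flashlight $26.30: everything else → 8.25% + 0% municipal = 8.25% → $2.16975
Tax on everything else: unrounded sum = $8.759025 → $8.76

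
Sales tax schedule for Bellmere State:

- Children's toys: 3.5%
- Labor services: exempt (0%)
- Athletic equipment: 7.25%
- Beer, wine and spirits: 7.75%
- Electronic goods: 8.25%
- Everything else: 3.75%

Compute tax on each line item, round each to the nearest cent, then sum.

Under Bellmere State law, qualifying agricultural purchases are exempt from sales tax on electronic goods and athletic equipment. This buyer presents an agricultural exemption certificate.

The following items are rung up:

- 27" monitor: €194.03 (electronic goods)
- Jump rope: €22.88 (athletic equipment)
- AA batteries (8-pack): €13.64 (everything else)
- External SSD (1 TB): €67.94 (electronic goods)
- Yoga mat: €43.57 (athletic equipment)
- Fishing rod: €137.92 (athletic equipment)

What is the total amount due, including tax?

€480.49

27" monitor €194.03: electronic goods, buyer-exempt → 0% → €0.00
Jump rope €22.88: athletic equipment, buyer-exempt → 0% → €0.00
AA batteries (8-pack) €13.64: everything else → 3.75% → €0.51
External SSD (1 TB) €67.94: electronic goods, buyer-exempt → 0% → €0.00
Yoga mat €43.57: athletic equipment, buyer-exempt → 0% → €0.00
Fishing rod €137.92: athletic equipment, buyer-exempt → 0% → €0.00
Subtotal = €479.98; tax = €0.51; total due = €480.49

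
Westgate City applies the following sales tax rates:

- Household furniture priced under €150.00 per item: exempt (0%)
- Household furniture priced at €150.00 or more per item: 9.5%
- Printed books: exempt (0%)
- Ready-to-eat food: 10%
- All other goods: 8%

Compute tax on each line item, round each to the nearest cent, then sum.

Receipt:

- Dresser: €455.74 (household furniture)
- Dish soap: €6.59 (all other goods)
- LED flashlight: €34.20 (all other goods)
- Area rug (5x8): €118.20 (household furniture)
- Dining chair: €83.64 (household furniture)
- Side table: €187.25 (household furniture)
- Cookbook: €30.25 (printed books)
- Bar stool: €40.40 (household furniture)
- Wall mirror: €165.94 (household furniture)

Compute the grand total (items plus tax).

€1202.33

Dresser €455.74: household furniture, €150.00 or more → 9.5% → €43.30
Dish soap €6.59: all other goods → 8% → €0.53
LED flashlight €34.20: all other goods → 8% → €2.74
Area rug (5x8) €118.20: household furniture, under €150.00 → 0% → €0.00
Dining chair €83.64: household furniture, under €150.00 → 0% → €0.00
Side table €187.25: household furniture, €150.00 or more → 9.5% → €17.79
Cookbook €30.25: printed books → 0% → €0.00
Bar stool €40.40: household furniture, under €150.00 → 0% → €0.00
Wall mirror €165.94: household furniture, €150.00 or more → 9.5% → €15.76
Subtotal = €1122.21; tax = €80.12; total due = €1202.33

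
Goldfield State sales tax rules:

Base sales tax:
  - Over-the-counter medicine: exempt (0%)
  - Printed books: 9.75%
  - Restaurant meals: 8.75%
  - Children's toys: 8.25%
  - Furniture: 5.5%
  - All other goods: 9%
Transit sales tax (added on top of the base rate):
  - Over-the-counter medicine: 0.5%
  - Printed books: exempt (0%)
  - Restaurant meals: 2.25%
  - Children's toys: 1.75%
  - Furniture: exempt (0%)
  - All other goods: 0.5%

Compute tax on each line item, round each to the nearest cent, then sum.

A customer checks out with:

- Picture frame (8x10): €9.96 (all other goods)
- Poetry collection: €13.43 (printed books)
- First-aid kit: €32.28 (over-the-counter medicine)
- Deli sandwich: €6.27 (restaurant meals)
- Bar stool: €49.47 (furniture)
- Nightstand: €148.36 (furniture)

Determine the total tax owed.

Picture frame (8x10) €9.96: all other goods → 9% + 0.5% transit = 9.5% → €0.95
Poetry collection €13.43: printed books → 9.75% + 0% transit = 9.75% → €1.31
First-aid kit €32.28: over-the-counter medicine → 0% + 0.5% transit = 0.5% → €0.16
Deli sandwich €6.27: restaurant meals → 8.75% + 2.25% transit = 11% → €0.69
Bar stool €49.47: furniture → 5.5% + 0% transit = 5.5% → €2.72
Nightstand €148.36: furniture → 5.5% + 0% transit = 5.5% → €8.16
Total tax = €0.95 + €1.31 + €0.16 + €0.69 + €2.72 + €8.16 = €13.99

€13.99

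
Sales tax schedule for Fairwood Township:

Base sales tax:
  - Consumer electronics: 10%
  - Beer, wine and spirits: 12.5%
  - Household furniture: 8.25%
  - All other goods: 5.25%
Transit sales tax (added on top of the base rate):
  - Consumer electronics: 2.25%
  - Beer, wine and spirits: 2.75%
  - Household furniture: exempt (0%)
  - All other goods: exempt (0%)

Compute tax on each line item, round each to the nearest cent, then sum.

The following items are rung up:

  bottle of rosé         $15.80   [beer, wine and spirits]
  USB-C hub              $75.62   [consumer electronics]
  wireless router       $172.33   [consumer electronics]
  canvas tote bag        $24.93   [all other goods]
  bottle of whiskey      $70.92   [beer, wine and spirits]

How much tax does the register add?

Bottle of rosé $15.80: beer, wine and spirits → 12.5% + 2.75% transit = 15.25% → $2.41
USB-C hub $75.62: consumer electronics → 10% + 2.25% transit = 12.25% → $9.26
Wireless router $172.33: consumer electronics → 10% + 2.25% transit = 12.25% → $21.11
Canvas tote bag $24.93: all other goods → 5.25% + 0% transit = 5.25% → $1.31
Bottle of whiskey $70.92: beer, wine and spirits → 12.5% + 2.75% transit = 15.25% → $10.82
Total tax = $2.41 + $9.26 + $21.11 + $1.31 + $10.82 = $44.91

$44.91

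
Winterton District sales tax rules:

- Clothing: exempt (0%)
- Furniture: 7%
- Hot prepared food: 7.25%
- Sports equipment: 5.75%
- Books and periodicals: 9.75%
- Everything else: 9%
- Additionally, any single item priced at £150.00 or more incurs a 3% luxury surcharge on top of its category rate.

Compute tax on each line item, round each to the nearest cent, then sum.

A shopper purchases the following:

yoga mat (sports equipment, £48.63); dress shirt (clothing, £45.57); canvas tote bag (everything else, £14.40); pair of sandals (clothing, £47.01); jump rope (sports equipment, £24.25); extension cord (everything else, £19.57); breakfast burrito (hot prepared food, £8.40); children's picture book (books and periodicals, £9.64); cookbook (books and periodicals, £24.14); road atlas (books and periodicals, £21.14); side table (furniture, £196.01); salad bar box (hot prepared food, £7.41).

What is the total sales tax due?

£33.35

Yoga mat £48.63: sports equipment → 5.75% → £2.80
Dress shirt £45.57: clothing → 0% → £0.00
Canvas tote bag £14.40: everything else → 9% → £1.30
Pair of sandals £47.01: clothing → 0% → £0.00
Jump rope £24.25: sports equipment → 5.75% → £1.39
Extension cord £19.57: everything else → 9% → £1.76
Breakfast burrito £8.40: hot prepared food → 7.25% → £0.61
Children's picture book £9.64: books and periodicals → 9.75% → £0.94
Cookbook £24.14: books and periodicals → 9.75% → £2.35
Road atlas £21.14: books and periodicals → 9.75% → £2.06
Side table £196.01: furniture → 7% + 3% surcharge = 10% → £19.60
Salad bar box £7.41: hot prepared food → 7.25% → £0.54
Total tax = £2.80 + £1.30 + £1.39 + £1.76 + £0.61 + £0.94 + £2.35 + £2.06 + £19.60 + £0.54 = £33.35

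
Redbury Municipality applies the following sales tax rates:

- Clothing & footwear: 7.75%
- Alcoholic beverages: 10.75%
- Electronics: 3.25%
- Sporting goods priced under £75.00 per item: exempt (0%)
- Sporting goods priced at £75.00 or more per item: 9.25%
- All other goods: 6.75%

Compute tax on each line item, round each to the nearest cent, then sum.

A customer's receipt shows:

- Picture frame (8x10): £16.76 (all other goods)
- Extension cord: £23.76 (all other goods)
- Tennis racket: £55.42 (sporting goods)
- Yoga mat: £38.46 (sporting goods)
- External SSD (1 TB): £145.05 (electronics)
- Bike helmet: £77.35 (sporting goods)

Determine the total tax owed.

Picture frame (8x10) £16.76: all other goods → 6.75% → £1.13
Extension cord £23.76: all other goods → 6.75% → £1.60
Tennis racket £55.42: sporting goods, under £75.00 → 0% → £0.00
Yoga mat £38.46: sporting goods, under £75.00 → 0% → £0.00
External SSD (1 TB) £145.05: electronics → 3.25% → £4.71
Bike helmet £77.35: sporting goods, £75.00 or more → 9.25% → £7.15
Total tax = £1.13 + £1.60 + £4.71 + £7.15 = £14.59

£14.59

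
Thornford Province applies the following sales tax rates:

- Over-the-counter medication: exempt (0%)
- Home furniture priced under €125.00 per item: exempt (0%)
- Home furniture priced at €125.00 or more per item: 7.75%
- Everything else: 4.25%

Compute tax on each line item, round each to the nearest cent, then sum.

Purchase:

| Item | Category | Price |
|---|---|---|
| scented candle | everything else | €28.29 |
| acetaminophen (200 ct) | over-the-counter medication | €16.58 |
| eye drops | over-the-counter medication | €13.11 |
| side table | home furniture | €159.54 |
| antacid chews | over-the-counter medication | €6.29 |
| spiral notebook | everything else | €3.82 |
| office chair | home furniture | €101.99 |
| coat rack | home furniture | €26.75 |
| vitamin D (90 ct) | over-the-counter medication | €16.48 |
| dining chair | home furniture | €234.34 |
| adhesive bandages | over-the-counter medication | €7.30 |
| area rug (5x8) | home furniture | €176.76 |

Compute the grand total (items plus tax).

Scented candle €28.29: everything else → 4.25% → €1.20
Acetaminophen (200 ct) €16.58: over-the-counter medication → 0% → €0.00
Eye drops €13.11: over-the-counter medication → 0% → €0.00
Side table €159.54: home furniture, €125.00 or more → 7.75% → €12.36
Antacid chews €6.29: over-the-counter medication → 0% → €0.00
Spiral notebook €3.82: everything else → 4.25% → €0.16
Office chair €101.99: home furniture, under €125.00 → 0% → €0.00
Coat rack €26.75: home furniture, under €125.00 → 0% → €0.00
Vitamin D (90 ct) €16.48: over-the-counter medication → 0% → €0.00
Dining chair €234.34: home furniture, €125.00 or more → 7.75% → €18.16
Adhesive bandages €7.30: over-the-counter medication → 0% → €0.00
Area rug (5x8) €176.76: home furniture, €125.00 or more → 7.75% → €13.70
Subtotal = €791.25; tax = €45.58; total due = €836.83

€836.83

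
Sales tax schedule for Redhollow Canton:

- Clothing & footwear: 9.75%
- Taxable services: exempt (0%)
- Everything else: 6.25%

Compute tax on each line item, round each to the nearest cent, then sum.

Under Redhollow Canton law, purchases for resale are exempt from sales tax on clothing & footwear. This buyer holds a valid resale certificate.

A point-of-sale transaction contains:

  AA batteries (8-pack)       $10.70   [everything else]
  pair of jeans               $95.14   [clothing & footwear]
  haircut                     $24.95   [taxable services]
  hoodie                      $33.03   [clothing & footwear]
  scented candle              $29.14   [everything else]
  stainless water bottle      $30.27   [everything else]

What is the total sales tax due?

$4.38

AA batteries (8-pack) $10.70: everything else → 6.25% → $0.67
Pair of jeans $95.14: clothing & footwear, buyer-exempt → 0% → $0.00
Haircut $24.95: taxable services → 0% → $0.00
Hoodie $33.03: clothing & footwear, buyer-exempt → 0% → $0.00
Scented candle $29.14: everything else → 6.25% → $1.82
Stainless water bottle $30.27: everything else → 6.25% → $1.89
Total tax = $0.67 + $1.82 + $1.89 = $4.38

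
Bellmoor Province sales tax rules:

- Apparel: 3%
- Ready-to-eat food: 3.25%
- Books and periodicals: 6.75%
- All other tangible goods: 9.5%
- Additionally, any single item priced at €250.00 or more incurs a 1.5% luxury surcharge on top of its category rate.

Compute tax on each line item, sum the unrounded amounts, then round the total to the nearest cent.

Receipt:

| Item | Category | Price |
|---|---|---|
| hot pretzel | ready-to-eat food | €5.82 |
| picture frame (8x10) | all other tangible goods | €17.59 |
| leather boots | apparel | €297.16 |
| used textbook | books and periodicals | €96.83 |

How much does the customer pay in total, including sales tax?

Hot pretzel €5.82: ready-to-eat food → 3.25% → €0.18915
Picture frame (8x10) €17.59: all other tangible goods → 9.5% → €1.67105
Leather boots €297.16: apparel → 3% + 1.5% surcharge = 4.5% → €13.3722
Used textbook €96.83: books and periodicals → 6.75% → €6.536025
Subtotal = €417.40; unrounded tax = €21.768425 → €21.77; total due = €439.17

€439.17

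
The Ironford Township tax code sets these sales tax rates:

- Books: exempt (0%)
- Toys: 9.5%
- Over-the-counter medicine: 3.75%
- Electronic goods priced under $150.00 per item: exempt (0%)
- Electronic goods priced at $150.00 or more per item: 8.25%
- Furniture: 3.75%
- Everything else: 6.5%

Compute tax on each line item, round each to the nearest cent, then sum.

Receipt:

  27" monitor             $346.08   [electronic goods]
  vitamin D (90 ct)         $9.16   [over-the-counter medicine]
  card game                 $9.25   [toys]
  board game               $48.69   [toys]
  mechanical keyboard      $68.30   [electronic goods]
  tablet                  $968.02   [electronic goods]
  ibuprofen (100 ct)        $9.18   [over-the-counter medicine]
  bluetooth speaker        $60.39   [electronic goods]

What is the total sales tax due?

27" monitor $346.08: electronic goods, $150.00 or more → 8.25% → $28.55
Vitamin D (90 ct) $9.16: over-the-counter medicine → 3.75% → $0.34
Card game $9.25: toys → 9.5% → $0.88
Board game $48.69: toys → 9.5% → $4.63
Mechanical keyboard $68.30: electronic goods, under $150.00 → 0% → $0.00
Tablet $968.02: electronic goods, $150.00 or more → 8.25% → $79.86
Ibuprofen (100 ct) $9.18: over-the-counter medicine → 3.75% → $0.34
Bluetooth speaker $60.39: electronic goods, under $150.00 → 0% → $0.00
Total tax = $28.55 + $0.34 + $0.88 + $4.63 + $79.86 + $0.34 = $114.60

$114.60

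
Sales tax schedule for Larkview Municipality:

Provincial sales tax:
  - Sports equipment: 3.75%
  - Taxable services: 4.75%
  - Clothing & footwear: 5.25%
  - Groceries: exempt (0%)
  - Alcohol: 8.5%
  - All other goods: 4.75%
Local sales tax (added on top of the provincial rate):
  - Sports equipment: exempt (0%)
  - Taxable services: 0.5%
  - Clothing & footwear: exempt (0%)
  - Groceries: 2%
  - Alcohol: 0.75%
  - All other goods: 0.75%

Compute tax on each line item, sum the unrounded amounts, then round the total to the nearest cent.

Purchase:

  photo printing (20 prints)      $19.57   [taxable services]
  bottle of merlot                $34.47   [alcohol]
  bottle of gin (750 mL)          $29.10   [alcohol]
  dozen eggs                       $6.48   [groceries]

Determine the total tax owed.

Photo printing (20 prints) $19.57: taxable services → 4.75% + 0.5% local = 5.25% → $1.027425
Bottle of merlot $34.47: alcohol → 8.5% + 0.75% local = 9.25% → $3.188475
Bottle of gin (750 mL) $29.10: alcohol → 8.5% + 0.75% local = 9.25% → $2.69175
Dozen eggs $6.48: groceries → 0% + 2% local = 2% → $0.1296
Unrounded tax sum = $7.03725 → $7.04

$7.04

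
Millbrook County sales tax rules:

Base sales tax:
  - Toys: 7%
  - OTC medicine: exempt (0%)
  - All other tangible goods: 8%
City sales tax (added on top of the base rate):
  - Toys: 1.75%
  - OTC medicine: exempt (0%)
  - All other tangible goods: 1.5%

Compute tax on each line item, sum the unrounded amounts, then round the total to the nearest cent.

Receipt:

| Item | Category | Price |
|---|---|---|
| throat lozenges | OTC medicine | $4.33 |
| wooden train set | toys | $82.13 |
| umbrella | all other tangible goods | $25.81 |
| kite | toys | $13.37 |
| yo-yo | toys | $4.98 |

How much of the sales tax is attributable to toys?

Wooden train set $82.13: toys → 7% + 1.75% city = 8.75% → $7.186375
Kite $13.37: toys → 7% + 1.75% city = 8.75% → $1.169875
Yo-yo $4.98: toys → 7% + 1.75% city = 8.75% → $0.43575
Tax on toys: unrounded sum = $8.792 → $8.79

$8.79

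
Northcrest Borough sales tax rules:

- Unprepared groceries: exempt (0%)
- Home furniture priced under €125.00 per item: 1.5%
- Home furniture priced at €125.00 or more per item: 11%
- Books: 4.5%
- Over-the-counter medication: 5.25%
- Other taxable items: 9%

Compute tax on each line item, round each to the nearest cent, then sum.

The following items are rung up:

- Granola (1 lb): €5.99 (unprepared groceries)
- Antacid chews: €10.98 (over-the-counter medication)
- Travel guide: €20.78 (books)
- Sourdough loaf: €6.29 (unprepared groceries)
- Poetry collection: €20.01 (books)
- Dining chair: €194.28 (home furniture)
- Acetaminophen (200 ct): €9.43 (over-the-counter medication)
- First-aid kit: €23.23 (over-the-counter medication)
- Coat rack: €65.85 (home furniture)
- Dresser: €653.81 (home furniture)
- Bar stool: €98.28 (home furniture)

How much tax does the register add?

€99.89

Granola (1 lb) €5.99: unprepared groceries → 0% → €0.00
Antacid chews €10.98: over-the-counter medication → 5.25% → €0.58
Travel guide €20.78: books → 4.5% → €0.94
Sourdough loaf €6.29: unprepared groceries → 0% → €0.00
Poetry collection €20.01: books → 4.5% → €0.90
Dining chair €194.28: home furniture, €125.00 or more → 11% → €21.37
Acetaminophen (200 ct) €9.43: over-the-counter medication → 5.25% → €0.50
First-aid kit €23.23: over-the-counter medication → 5.25% → €1.22
Coat rack €65.85: home furniture, under €125.00 → 1.5% → €0.99
Dresser €653.81: home furniture, €125.00 or more → 11% → €71.92
Bar stool €98.28: home furniture, under €125.00 → 1.5% → €1.47
Total tax = €0.58 + €0.94 + €0.90 + €21.37 + €0.50 + €1.22 + €0.99 + €71.92 + €1.47 = €99.89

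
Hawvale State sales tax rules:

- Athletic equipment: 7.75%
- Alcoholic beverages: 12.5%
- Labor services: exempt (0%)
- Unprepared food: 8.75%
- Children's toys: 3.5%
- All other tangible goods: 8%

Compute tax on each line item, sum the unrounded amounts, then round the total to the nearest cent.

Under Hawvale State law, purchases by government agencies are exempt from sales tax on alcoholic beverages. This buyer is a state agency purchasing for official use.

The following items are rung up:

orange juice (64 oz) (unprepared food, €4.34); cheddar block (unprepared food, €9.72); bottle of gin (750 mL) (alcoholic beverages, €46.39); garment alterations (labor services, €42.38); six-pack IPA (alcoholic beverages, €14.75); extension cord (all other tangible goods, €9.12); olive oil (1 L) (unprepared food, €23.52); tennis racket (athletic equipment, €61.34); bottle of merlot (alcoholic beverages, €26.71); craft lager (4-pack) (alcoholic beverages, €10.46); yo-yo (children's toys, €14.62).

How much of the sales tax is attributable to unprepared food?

Orange juice (64 oz) €4.34: unprepared food → 8.75% → €0.37975
Cheddar block €9.72: unprepared food → 8.75% → €0.8505
Olive oil (1 L) €23.52: unprepared food → 8.75% → €2.058
Tax on unprepared food: unrounded sum = €3.28825 → €3.29

€3.29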